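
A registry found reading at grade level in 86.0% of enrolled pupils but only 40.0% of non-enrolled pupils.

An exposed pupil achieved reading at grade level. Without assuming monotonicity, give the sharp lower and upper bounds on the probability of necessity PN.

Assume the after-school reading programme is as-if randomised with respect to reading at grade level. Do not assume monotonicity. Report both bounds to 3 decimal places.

p₁ = 0.86, p₀ = 0.4.
Under exogeneity alone the bounds on PN are max{0,(p₁−p₀)/p₁} ≤ PN ≤ min{1,(1−p₀)/p₁}.
  lower = (p₁ − p₀)/p₁ = 0.46 / 0.86 ≈ 0.5349
  upper = min{1, (1 − p₀)/p₁} = 0.6 / 0.86 ≈ 0.6977

0.535 ≤ PN ≤ 0.698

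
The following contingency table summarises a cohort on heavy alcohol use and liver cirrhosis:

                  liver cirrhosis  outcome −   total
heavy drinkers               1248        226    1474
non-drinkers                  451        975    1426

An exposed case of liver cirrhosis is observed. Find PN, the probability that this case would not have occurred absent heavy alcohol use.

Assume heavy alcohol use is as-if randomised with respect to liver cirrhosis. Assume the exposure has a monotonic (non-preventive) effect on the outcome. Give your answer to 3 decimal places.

PN ≈ 0.626

p₁ = P(outcome | exposed) = 1248/1474 = 0.84668
p₀ = P(outcome | unexposed) = 451/1426 = 0.31627
Under exogeneity and monotonicity, PN = (p₁ − p₀)/p₁.
PN = (0.84668 − 0.31627) / 0.84668 ≈ 0.6265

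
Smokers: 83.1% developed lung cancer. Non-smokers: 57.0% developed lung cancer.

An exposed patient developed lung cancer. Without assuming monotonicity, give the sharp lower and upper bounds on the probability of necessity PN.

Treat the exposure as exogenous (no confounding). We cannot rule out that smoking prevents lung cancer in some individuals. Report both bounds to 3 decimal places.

0.314 ≤ PN ≤ 0.517

p₁ = 0.831, p₀ = 0.57.
Under exogeneity alone the bounds on PN are max{0,(p₁−p₀)/p₁} ≤ PN ≤ min{1,(1−p₀)/p₁}.
  lower = (p₁ − p₀)/p₁ = 0.261 / 0.831 ≈ 0.3141
  upper = min{1, (1 − p₀)/p₁} = 0.43 / 0.831 ≈ 0.5174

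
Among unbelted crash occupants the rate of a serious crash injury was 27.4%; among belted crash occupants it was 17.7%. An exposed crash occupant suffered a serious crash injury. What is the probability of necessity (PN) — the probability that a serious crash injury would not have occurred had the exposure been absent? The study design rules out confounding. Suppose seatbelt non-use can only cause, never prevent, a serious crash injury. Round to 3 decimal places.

PN ≈ 0.354

p₁ = 0.274, p₀ = 0.177.
Under exogeneity and monotonicity, PN = (p₁ − p₀) / p₁.
PN = (0.274 − 0.177) / 0.274 = 0.097 / 0.274 ≈ 0.3540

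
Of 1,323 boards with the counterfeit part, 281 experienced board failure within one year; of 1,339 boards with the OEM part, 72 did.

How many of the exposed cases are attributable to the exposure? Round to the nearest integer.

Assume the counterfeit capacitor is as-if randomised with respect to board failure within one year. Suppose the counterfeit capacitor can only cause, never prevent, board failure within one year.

about 210 cases

p₁ = P(outcome | exposed) = 281/1323 = 0.2124
p₀ = P(outcome | unexposed) = 72/1339 = 0.053771
PN = (p₁ − p₀)/p₁ = (0.2124 − 0.053771) / 0.2124 ≈ 0.74683.
Attributable cases ≈ PN × (exposed cases) = 0.74683 × 281 ≈ 209.86.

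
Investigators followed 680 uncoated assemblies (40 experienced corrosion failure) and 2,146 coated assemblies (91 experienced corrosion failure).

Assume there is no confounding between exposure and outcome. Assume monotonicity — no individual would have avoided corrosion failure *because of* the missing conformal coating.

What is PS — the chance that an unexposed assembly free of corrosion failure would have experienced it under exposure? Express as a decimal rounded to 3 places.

PS ≈ 0.017

p₁ = P(outcome | exposed) = 40/680 = 0.058824
p₀ = P(outcome | unexposed) = 91/2146 = 0.042404
Under exogeneity and monotonicity, PS = (p₁ − p₀) / (1 − p₀).
PS = (0.058824 − 0.042404) / (1 − 0.042404) = 0.016419 / 0.9576 ≈ 0.0171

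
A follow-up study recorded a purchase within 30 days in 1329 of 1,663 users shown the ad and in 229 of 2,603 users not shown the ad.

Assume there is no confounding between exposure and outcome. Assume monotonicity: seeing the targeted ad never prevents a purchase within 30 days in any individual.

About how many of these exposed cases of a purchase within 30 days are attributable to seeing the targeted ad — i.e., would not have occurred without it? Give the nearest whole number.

p₁ = P(outcome | exposed) = 1329/1663 = 0.79916
p₀ = P(outcome | unexposed) = 229/2603 = 0.087975
PN = (p₁ − p₀)/p₁ = (0.79916 − 0.087975) / 0.79916 ≈ 0.88991.
Attributable cases ≈ PN × (exposed cases) = 0.88991 × 1329 ≈ 1182.70.

about 1183 cases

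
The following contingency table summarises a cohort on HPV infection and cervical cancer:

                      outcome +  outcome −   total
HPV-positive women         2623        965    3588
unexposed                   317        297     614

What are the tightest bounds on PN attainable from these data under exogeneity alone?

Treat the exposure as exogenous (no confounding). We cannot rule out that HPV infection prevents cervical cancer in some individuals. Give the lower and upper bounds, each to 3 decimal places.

0.294 ≤ PN ≤ 0.662

p₁ = P(outcome | exposed) = 2623/3588 = 0.73105
p₀ = P(outcome | unexposed) = 317/614 = 0.51629
Under exogeneity alone the bounds on PN are max{0,(p₁−p₀)/p₁} ≤ PN ≤ min{1,(1−p₀)/p₁}.
  lower = (p₁ − p₀)/p₁ = 0.21476 / 0.73105 ≈ 0.2938
  upper = min{1, (1 − p₀)/p₁} = 0.48371 / 0.73105 ≈ 0.6617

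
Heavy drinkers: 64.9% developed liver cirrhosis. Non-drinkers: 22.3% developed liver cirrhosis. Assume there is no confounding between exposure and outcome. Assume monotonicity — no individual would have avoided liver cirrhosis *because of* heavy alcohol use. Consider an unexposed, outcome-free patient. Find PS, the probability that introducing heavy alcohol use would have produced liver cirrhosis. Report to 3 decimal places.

p₁ = 0.649, p₀ = 0.223.
Under exogeneity and monotonicity, PS = (p₁ − p₀) / (1 − p₀).
PS = (0.649 − 0.223) / (1 − 0.223) = 0.426 / 0.777 ≈ 0.5483

PS ≈ 0.548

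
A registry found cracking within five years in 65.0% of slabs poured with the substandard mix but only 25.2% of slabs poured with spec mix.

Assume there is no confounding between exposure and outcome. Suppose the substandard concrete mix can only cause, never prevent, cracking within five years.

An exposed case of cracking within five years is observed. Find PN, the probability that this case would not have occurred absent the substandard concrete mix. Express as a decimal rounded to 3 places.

p₁ = 0.65, p₀ = 0.252.
Under exogeneity and monotonicity, PN = (p₁ − p₀) / p₁.
PN = (0.65 − 0.252) / 0.65 = 0.398 / 0.65 ≈ 0.6123

PN ≈ 0.612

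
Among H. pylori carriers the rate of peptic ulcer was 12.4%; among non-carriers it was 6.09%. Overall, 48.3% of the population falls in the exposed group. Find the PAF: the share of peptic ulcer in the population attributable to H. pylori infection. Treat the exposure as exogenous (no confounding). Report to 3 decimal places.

p₁ = 0.124, p₀ = 0.0609.
Overall risk P(Y=1) = π·p₁ + (1−π)·p₀ = 0.483×0.124 + 0.517×0.0609 = 0.091377.
Under exogeneity, PAF = [P(Y=1) − p₀] / P(Y=1).
PAF = (0.091377 − 0.0609) / 0.091377 ≈ 0.3335

PAF ≈ 0.334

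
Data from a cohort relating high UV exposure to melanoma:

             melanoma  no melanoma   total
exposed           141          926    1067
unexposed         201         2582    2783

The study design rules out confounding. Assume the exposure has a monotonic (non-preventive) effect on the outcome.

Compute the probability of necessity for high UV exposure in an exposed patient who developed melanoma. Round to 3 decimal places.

PN ≈ 0.453

p₁ = P(outcome | exposed) = 141/1067 = 0.13215
p₀ = P(outcome | unexposed) = 201/2783 = 0.072224
Under exogeneity and monotonicity, PN = (p₁ − p₀)/p₁.
PN = (0.13215 − 0.072224) / 0.13215 ≈ 0.4535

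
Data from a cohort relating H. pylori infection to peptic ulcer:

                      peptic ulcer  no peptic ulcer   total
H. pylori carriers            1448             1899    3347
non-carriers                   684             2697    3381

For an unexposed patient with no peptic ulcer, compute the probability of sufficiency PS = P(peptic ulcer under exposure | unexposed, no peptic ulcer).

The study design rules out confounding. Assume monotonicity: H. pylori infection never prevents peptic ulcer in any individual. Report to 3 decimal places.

p₁ = P(outcome | exposed) = 1448/3347 = 0.43263
p₀ = P(outcome | unexposed) = 684/3381 = 0.20231
Under exogeneity and monotonicity, PS = (p₁ − p₀)/(1 − p₀).
PS = (0.43263 − 0.20231) / 0.79769 ≈ 0.2887

PS ≈ 0.289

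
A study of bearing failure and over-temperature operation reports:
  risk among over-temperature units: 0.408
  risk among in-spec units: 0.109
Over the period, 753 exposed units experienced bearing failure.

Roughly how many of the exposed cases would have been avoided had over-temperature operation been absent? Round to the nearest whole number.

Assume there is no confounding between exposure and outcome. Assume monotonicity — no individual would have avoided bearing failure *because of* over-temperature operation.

Let p₁ = 0.408, p₀ = 0.109.
PN = (p₁ − p₀)/p₁ = (0.408 − 0.109) / 0.408 ≈ 0.73284.
Attributable cases ≈ PN × (exposed cases) = 0.73284 × 753 ≈ 551.83.

about 552 cases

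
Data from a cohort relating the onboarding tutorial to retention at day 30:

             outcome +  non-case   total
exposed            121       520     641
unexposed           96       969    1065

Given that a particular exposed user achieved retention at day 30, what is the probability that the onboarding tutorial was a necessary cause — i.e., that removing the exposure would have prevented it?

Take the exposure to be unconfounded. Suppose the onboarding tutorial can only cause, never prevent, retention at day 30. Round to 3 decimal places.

p₁ = P(outcome | exposed) = 121/641 = 0.18877
p₀ = P(outcome | unexposed) = 96/1065 = 0.090141
Under exogeneity and monotonicity, PN = (p₁ − p₀)/p₁.
PN = (0.18877 − 0.090141) / 0.18877 ≈ 0.5225

PN ≈ 0.522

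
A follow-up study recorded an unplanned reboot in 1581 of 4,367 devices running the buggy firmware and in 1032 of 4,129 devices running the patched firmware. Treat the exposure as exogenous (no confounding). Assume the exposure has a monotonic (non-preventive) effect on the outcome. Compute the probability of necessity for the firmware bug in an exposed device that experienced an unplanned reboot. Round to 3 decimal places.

PN ≈ 0.310

p₁ = P(outcome | exposed) = 1581/4367 = 0.36203
p₀ = P(outcome | unexposed) = 1032/4129 = 0.24994
Under exogeneity and monotonicity, PN = (p₁ − p₀) / p₁.
PN = (0.36203 − 0.24994) / 0.36203 = 0.11209 / 0.36203 ≈ 0.3096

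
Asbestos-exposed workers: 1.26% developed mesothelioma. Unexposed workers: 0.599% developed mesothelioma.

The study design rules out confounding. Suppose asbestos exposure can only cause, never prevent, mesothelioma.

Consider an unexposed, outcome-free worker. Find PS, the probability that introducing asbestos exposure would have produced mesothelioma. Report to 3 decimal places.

p₁ = 0.0126, p₀ = 0.00599.
Under exogeneity and monotonicity, PS = (p₁ − p₀) / (1 − p₀).
PS = (0.0126 − 0.00599) / (1 − 0.00599) = 0.00661 / 0.99401 ≈ 0.0066

PS ≈ 0.007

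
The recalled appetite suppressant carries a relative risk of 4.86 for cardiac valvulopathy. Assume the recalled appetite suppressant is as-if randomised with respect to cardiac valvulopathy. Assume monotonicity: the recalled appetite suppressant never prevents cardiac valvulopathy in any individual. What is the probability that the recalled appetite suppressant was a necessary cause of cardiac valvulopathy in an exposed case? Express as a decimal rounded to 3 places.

PN ≈ 0.794

Under exogeneity and monotonicity, PN = (RR − 1) / RR = 1 − 1/RR.
PN = (4.86 − 1) / 4.86 = 3.86 / 4.86 ≈ 0.7942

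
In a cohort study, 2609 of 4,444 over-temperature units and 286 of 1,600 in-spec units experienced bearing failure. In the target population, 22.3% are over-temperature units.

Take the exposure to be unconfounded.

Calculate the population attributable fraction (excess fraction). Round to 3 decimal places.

PAF ≈ 0.337

p₁ = P(outcome | exposed) = 2609/4444 = 0.58708
p₀ = P(outcome | unexposed) = 286/1600 = 0.17875
Overall risk P(Y=1) = π·p₁ + (1−π)·p₀ = 0.223×0.58708 + 0.777×0.17875 = 0.26981.
Under exogeneity, PAF = [P(Y=1) − p₀] / P(Y=1).
PAF = (0.26981 − 0.17875) / 0.26981 ≈ 0.3375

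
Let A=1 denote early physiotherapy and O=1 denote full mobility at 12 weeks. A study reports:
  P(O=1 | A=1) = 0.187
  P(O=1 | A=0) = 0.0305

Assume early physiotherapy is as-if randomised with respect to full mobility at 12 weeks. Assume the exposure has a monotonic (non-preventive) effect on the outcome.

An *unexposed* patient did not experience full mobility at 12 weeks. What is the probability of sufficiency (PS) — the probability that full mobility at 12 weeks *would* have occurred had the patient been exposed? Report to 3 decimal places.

PS ≈ 0.161

Let p₁ = 0.187, p₀ = 0.0305.
Under exogeneity and monotonicity, PS = (p₁ − p₀) / (1 − p₀).
PS = (0.187 − 0.0305) / (1 − 0.0305) = 0.1565 / 0.9695 ≈ 0.1614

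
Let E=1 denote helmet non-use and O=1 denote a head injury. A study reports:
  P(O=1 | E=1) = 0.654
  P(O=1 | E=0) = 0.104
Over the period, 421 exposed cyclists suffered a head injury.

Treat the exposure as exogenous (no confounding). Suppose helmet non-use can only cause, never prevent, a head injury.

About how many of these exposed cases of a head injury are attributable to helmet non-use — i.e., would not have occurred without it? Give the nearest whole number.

Let p₁ = 0.654, p₀ = 0.104.
PN = (p₁ − p₀)/p₁ = (0.654 − 0.104) / 0.654 ≈ 0.84098.
Attributable cases ≈ PN × (exposed cases) = 0.84098 × 421 ≈ 354.05.

about 354 cases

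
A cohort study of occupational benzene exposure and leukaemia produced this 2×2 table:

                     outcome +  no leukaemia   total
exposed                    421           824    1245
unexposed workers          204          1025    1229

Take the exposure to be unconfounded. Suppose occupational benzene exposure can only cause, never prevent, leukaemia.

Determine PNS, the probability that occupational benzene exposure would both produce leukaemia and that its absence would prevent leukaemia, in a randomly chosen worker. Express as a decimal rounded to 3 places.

p₁ = P(outcome | exposed) = 421/1245 = 0.33815
p₀ = P(outcome | unexposed) = 204/1229 = 0.16599
Under exogeneity and monotonicity, PNS = p₁ − p₀.
PNS = 0.33815 − 0.16599 = 0.17216

PNS ≈ 0.172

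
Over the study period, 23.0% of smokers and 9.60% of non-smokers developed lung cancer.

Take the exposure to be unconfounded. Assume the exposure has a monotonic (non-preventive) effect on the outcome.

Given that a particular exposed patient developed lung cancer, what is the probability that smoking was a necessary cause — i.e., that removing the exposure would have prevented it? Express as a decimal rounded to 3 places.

p₁ = 0.23, p₀ = 0.096.
Under exogeneity and monotonicity, PN = (p₁ − p₀) / p₁.
PN = (0.23 − 0.096) / 0.23 = 0.134 / 0.23 ≈ 0.5826

PN ≈ 0.583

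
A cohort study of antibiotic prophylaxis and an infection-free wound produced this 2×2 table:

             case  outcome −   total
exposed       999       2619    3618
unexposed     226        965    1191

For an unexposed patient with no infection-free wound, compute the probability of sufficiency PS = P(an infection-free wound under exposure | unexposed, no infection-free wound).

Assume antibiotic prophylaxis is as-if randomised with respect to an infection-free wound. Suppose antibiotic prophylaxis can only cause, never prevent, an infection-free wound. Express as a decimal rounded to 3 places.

PS ≈ 0.107

p₁ = P(outcome | exposed) = 999/3618 = 0.27612
p₀ = P(outcome | unexposed) = 226/1191 = 0.18976
Under exogeneity and monotonicity, PS = (p₁ − p₀) / (1 − p₀).
PS = (0.27612 − 0.18976) / (1 − 0.18976) = 0.086363 / 0.81024 ≈ 0.1066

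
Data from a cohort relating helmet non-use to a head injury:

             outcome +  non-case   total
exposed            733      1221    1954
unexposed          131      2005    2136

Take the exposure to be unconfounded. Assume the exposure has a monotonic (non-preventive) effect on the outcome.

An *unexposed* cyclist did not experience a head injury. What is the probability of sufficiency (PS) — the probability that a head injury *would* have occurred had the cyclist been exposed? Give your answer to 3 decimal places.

p₁ = P(outcome | exposed) = 733/1954 = 0.37513
p₀ = P(outcome | unexposed) = 131/2136 = 0.06133
Under exogeneity and monotonicity, PS = (p₁ − p₀)/(1 − p₀).
PS = (0.37513 − 0.06133) / 0.93867 ≈ 0.3343

PS ≈ 0.334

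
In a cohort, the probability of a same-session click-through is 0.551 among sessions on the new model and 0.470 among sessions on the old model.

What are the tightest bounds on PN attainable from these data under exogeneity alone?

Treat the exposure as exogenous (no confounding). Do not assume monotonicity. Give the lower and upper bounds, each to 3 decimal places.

0.147 ≤ PN ≤ 0.962

Let p₁ = 0.551, p₀ = 0.47.
Under exogeneity alone the bounds on PN are max{0,(p₁−p₀)/p₁} ≤ PN ≤ min{1,(1−p₀)/p₁}.
  lower = (p₁ − p₀)/p₁ = 0.081 / 0.551 ≈ 0.1470
  upper = min{1, (1 − p₀)/p₁} = 0.53 / 0.551 ≈ 0.9619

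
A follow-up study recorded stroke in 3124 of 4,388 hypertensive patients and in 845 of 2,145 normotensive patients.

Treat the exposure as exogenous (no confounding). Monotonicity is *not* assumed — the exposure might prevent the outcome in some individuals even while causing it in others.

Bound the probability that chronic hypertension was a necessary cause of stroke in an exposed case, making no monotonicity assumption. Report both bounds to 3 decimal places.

0.447 ≤ PN ≤ 0.851

p₁ = P(outcome | exposed) = 3124/4388 = 0.71194
p₀ = P(outcome | unexposed) = 845/2145 = 0.39394
Under exogeneity alone the bounds on PN are max{0,(p₁−p₀)/p₁} ≤ PN ≤ min{1,(1−p₀)/p₁}.
  lower = (p₁ − p₀)/p₁ = 0.318 / 0.71194 ≈ 0.4467
  upper = min{1, (1 − p₀)/p₁} = 0.60606 / 0.71194 ≈ 0.8513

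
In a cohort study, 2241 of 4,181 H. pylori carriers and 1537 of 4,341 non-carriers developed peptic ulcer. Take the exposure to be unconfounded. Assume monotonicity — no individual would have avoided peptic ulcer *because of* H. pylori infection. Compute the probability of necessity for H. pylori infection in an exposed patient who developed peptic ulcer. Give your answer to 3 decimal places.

p₁ = P(outcome | exposed) = 2241/4181 = 0.536
p₀ = P(outcome | unexposed) = 1537/4341 = 0.35407
Under exogeneity and monotonicity, PN = (p₁ − p₀) / p₁.
PN = (0.536 − 0.35407) / 0.536 = 0.18193 / 0.536 ≈ 0.3394

PN ≈ 0.339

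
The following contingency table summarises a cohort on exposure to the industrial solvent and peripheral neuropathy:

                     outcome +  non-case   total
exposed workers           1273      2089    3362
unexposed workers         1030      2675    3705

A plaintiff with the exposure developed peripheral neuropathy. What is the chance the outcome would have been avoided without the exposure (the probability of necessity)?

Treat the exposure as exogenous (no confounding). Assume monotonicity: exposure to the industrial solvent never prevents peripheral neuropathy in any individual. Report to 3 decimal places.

PN ≈ 0.266

p₁ = P(outcome | exposed) = 1273/3362 = 0.37864
p₀ = P(outcome | unexposed) = 1030/3705 = 0.278
Under exogeneity and monotonicity, PN = (p₁ − p₀)/p₁.
PN = (0.37864 − 0.278) / 0.37864 ≈ 0.2658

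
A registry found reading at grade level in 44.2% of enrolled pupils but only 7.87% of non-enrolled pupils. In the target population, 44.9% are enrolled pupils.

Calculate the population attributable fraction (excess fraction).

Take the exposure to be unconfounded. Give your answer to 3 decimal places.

p₁ = 0.442, p₀ = 0.0787.
Overall risk P(Y=1) = π·p₁ + (1−π)·p₀ = 0.449×0.442 + 0.551×0.0787 = 0.24182.
Under exogeneity, PAF = [P(Y=1) − p₀] / P(Y=1).
PAF = (0.24182 − 0.0787) / 0.24182 ≈ 0.6746

PAF ≈ 0.675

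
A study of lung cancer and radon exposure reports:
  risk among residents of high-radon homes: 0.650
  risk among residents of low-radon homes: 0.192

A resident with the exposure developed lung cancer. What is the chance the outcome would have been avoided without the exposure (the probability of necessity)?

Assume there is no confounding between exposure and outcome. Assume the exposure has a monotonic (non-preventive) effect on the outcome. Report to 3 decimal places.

Let p₁ = 0.65, p₀ = 0.192.
Under exogeneity and monotonicity, PN = (p₁ − p₀) / p₁.
PN = (0.65 − 0.192) / 0.65 = 0.458 / 0.65 ≈ 0.7046

PN ≈ 0.705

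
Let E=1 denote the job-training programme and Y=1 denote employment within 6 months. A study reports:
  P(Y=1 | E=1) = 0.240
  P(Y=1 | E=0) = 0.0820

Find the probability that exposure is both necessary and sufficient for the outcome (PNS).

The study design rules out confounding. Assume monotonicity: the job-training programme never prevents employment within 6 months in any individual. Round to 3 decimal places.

Let p₁ = 0.24, p₀ = 0.082.
Under exogeneity and monotonicity, PNS = p₁ − p₀.
PNS = 0.24 − 0.082 = 0.158

PNS ≈ 0.158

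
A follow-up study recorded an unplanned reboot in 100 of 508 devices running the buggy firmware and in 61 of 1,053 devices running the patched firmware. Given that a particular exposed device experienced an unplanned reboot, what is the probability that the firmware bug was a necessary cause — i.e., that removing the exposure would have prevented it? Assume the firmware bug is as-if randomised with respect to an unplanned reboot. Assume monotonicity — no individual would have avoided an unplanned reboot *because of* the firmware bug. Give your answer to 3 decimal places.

p₁ = P(outcome | exposed) = 100/508 = 0.19685
p₀ = P(outcome | unexposed) = 61/1053 = 0.05793
Under exogeneity and monotonicity, PN = (p₁ − p₀) / p₁.
PN = (0.19685 − 0.05793) / 0.19685 = 0.13892 / 0.19685 ≈ 0.7057

PN ≈ 0.706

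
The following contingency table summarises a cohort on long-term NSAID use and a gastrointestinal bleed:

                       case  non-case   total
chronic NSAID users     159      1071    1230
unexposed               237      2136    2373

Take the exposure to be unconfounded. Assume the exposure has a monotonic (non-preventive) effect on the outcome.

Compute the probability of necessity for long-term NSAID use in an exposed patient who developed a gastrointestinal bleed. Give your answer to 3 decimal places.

p₁ = P(outcome | exposed) = 159/1230 = 0.12927
p₀ = P(outcome | unexposed) = 237/2373 = 0.099874
Under exogeneity and monotonicity, PN = (p₁ − p₀)/p₁.
PN = (0.12927 − 0.099874) / 0.12927 ≈ 0.2274

PN ≈ 0.227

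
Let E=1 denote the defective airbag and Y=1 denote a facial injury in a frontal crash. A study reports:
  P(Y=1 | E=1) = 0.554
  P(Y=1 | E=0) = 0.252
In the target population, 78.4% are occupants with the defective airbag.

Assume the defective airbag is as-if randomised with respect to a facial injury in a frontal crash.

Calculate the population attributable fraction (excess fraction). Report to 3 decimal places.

Let p₁ = 0.554, p₀ = 0.252.
Overall risk P(Y=1) = π·p₁ + (1−π)·p₀ = 0.784×0.554 + 0.216×0.252 = 0.48877.
Under exogeneity, PAF = [P(Y=1) − p₀] / P(Y=1).
PAF = (0.48877 − 0.252) / 0.48877 ≈ 0.4844

PAF ≈ 0.484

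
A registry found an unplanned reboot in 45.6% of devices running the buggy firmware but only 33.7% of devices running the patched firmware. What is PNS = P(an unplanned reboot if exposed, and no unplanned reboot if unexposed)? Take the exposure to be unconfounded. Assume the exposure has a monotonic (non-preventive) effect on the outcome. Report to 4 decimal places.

PNS ≈ 0.1190

p₁ = 0.456, p₀ = 0.337.
Under exogeneity and monotonicity, PNS = p₁ − p₀.
PNS = 0.456 − 0.337 = 0.119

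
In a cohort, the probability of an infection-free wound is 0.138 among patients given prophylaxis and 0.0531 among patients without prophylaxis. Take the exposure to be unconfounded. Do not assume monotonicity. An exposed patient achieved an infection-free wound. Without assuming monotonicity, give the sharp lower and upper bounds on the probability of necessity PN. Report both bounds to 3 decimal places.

Let p₁ = 0.138, p₀ = 0.0531.
Under exogeneity alone the bounds on PN are max{0,(p₁−p₀)/p₁} ≤ PN ≤ min{1,(1−p₀)/p₁}.
  lower = (p₁ − p₀)/p₁ = 0.0849 / 0.138 ≈ 0.6152
  upper = min{1, (1 − p₀)/p₁} = 0.9469 / 0.138 ≈ 6.8616 → capped at 1

0.615 ≤ PN ≤ 1.000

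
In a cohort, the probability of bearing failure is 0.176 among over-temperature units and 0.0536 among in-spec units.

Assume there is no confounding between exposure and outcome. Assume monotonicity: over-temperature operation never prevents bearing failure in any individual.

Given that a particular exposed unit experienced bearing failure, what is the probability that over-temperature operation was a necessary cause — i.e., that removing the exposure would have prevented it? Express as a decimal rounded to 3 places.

Let p₁ = 0.176, p₀ = 0.0536.
Under exogeneity and monotonicity, PN = (p₁ − p₀) / p₁.
PN = (0.176 − 0.0536) / 0.176 = 0.1224 / 0.176 ≈ 0.6955

PN ≈ 0.695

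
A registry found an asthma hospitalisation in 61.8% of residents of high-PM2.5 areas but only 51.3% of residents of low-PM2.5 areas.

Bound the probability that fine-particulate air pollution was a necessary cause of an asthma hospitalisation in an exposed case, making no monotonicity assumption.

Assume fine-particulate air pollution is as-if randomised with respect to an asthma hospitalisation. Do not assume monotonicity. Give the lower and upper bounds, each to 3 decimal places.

p₁ = 0.618, p₀ = 0.513.
Under exogeneity alone the bounds on PN are max{0,(p₁−p₀)/p₁} ≤ PN ≤ min{1,(1−p₀)/p₁}.
  lower = (p₁ − p₀)/p₁ = 0.105 / 0.618 ≈ 0.1699
  upper = min{1, (1 − p₀)/p₁} = 0.487 / 0.618 ≈ 0.7880

0.170 ≤ PN ≤ 0.788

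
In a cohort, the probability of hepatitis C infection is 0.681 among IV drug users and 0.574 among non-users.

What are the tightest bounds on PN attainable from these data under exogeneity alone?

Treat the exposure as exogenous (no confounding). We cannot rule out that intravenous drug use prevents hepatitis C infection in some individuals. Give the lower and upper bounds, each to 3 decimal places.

Let p₁ = 0.681, p₀ = 0.574.
Under exogeneity alone the bounds on PN are max{0,(p₁−p₀)/p₁} ≤ PN ≤ min{1,(1−p₀)/p₁}.
  lower = (p₁ − p₀)/p₁ = 0.107 / 0.681 ≈ 0.1571
  upper = min{1, (1 − p₀)/p₁} = 0.426 / 0.681 ≈ 0.6256

0.157 ≤ PN ≤ 0.626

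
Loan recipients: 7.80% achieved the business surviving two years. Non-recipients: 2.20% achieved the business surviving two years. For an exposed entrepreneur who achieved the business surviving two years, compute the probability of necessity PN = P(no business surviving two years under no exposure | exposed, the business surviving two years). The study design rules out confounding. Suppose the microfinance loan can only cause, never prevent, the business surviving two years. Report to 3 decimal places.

PN ≈ 0.718

p₁ = 0.078, p₀ = 0.022.
Under exogeneity and monotonicity, PN = (p₁ − p₀) / p₁.
PN = (0.078 − 0.022) / 0.078 = 0.056 / 0.078 ≈ 0.7179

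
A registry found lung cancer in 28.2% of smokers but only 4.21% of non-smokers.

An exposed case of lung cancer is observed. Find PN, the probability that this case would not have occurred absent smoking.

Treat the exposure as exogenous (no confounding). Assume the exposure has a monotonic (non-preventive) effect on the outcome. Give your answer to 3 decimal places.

p₁ = 0.282, p₀ = 0.0421.
Under exogeneity and monotonicity, PN = (p₁ − p₀) / p₁.
PN = (0.282 − 0.0421) / 0.282 = 0.2399 / 0.282 ≈ 0.8507

PN ≈ 0.851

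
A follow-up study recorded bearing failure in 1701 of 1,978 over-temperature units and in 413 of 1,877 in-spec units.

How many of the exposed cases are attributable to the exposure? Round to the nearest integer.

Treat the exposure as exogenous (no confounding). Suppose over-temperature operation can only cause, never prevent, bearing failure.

about 1266 cases

p₁ = P(outcome | exposed) = 1701/1978 = 0.85996
p₀ = P(outcome | unexposed) = 413/1877 = 0.22003
PN = (p₁ − p₀)/p₁ = (0.85996 − 0.22003) / 0.85996 ≈ 0.74414.
Attributable cases ≈ PN × (exposed cases) = 0.74414 × 1701 ≈ 1265.78.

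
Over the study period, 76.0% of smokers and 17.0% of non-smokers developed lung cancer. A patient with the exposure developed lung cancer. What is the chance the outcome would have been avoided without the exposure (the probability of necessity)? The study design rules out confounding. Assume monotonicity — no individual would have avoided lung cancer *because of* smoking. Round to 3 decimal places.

p₁ = 0.76, p₀ = 0.17.
Under exogeneity and monotonicity, PN = (p₁ − p₀) / p₁.
PN = (0.76 − 0.17) / 0.76 = 0.59 / 0.76 ≈ 0.7763

PN ≈ 0.776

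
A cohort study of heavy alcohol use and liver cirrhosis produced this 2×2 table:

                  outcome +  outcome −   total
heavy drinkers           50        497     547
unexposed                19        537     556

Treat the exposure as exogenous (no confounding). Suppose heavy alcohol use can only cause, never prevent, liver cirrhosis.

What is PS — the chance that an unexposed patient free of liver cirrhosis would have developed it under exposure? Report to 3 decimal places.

PS ≈ 0.059

p₁ = P(outcome | exposed) = 50/547 = 0.091408
p₀ = P(outcome | unexposed) = 19/556 = 0.034173
Under exogeneity and monotonicity, PS = (p₁ − p₀) / (1 − p₀).
PS = (0.091408 − 0.034173) / (1 − 0.034173) = 0.057235 / 0.96583 ≈ 0.0593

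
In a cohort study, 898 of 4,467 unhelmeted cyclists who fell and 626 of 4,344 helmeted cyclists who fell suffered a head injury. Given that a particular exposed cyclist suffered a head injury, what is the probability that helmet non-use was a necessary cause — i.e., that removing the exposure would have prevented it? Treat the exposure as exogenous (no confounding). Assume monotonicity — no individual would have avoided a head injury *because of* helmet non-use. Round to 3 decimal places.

PN ≈ 0.283

p₁ = P(outcome | exposed) = 898/4467 = 0.20103
p₀ = P(outcome | unexposed) = 626/4344 = 0.14411
Under exogeneity and monotonicity, PN = (p₁ − p₀) / p₁.
PN = (0.20103 − 0.14411) / 0.20103 = 0.056923 / 0.20103 ≈ 0.2832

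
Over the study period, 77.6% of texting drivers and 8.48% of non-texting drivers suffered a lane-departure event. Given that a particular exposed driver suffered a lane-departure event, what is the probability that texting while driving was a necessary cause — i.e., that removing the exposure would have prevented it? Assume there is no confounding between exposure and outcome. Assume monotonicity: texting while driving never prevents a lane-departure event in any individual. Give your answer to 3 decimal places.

PN ≈ 0.891

p₁ = 0.776, p₀ = 0.0848.
Under exogeneity and monotonicity, PN = (p₁ − p₀) / p₁.
PN = (0.776 − 0.0848) / 0.776 = 0.6912 / 0.776 ≈ 0.8907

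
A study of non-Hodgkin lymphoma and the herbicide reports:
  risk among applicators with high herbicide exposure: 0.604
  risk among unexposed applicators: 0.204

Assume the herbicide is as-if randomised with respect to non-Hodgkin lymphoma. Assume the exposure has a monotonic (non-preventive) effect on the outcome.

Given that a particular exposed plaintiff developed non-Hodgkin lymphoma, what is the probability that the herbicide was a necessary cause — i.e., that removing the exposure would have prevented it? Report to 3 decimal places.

PN ≈ 0.662

Let p₁ = 0.604, p₀ = 0.204.
Under exogeneity and monotonicity, PN = (p₁ − p₀) / p₁.
PN = (0.604 − 0.204) / 0.604 = 0.4 / 0.604 ≈ 0.6623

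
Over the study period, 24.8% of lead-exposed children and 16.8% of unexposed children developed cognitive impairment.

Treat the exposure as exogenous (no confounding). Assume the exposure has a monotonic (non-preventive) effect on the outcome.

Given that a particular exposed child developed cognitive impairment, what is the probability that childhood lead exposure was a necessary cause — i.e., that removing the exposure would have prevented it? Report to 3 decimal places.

p₁ = 0.248, p₀ = 0.168.
Under exogeneity and monotonicity, PN = (p₁ − p₀) / p₁.
PN = (0.248 − 0.168) / 0.248 = 0.08 / 0.248 ≈ 0.3226

PN ≈ 0.323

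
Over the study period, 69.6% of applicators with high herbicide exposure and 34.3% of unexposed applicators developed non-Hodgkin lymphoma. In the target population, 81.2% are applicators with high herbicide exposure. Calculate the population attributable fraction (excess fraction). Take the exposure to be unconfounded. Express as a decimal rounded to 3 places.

PAF ≈ 0.455

p₁ = 0.696, p₀ = 0.343.
Overall risk P(Y=1) = π·p₁ + (1−π)·p₀ = 0.812×0.696 + 0.188×0.343 = 0.62964.
Under exogeneity, PAF = [P(Y=1) − p₀] / P(Y=1).
PAF = (0.62964 − 0.343) / 0.62964 ≈ 0.4552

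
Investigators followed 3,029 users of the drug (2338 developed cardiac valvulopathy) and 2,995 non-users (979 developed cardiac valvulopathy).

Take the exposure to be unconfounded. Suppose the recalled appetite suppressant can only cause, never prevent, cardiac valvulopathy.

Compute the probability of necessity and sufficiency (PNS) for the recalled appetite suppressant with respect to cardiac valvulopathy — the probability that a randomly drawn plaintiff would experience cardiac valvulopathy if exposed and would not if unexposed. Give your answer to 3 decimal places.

PNS ≈ 0.445

p₁ = P(outcome | exposed) = 2338/3029 = 0.77187
p₀ = P(outcome | unexposed) = 979/2995 = 0.32688
Under exogeneity and monotonicity, PNS = p₁ − p₀.
PNS = 0.77187 − 0.32688 = 0.44499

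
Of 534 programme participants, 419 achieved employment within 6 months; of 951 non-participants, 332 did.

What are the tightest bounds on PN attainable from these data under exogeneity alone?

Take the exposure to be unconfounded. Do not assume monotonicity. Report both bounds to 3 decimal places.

p₁ = P(outcome | exposed) = 419/534 = 0.78464
p₀ = P(outcome | unexposed) = 332/951 = 0.34911
Under exogeneity alone the bounds on PN are max{0,(p₁−p₀)/p₁} ≤ PN ≤ min{1,(1−p₀)/p₁}.
  lower = (p₁ − p₀)/p₁ = 0.43554 / 0.78464 ≈ 0.5551
  upper = min{1, (1 − p₀)/p₁} = 0.65089 / 0.78464 ≈ 0.8295

0.555 ≤ PN ≤ 0.830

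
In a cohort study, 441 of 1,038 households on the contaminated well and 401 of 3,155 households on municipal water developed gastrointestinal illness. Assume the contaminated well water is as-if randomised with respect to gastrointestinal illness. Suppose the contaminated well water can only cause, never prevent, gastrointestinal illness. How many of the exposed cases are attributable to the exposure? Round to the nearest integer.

p₁ = P(outcome | exposed) = 441/1038 = 0.42486
p₀ = P(outcome | unexposed) = 401/3155 = 0.1271
PN = (p₁ − p₀)/p₁ = (0.42486 − 0.1271) / 0.42486 ≈ 0.70084.
Attributable cases ≈ PN × (exposed cases) = 0.70084 × 441 ≈ 309.07.

about 309 cases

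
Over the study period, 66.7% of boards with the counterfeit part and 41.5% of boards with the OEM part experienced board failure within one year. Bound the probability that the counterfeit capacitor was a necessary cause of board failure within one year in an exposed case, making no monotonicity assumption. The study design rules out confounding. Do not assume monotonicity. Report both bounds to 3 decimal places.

0.378 ≤ PN ≤ 0.877

p₁ = 0.667, p₀ = 0.415.
Under exogeneity alone the bounds on PN are max{0,(p₁−p₀)/p₁} ≤ PN ≤ min{1,(1−p₀)/p₁}.
  lower = (p₁ − p₀)/p₁ = 0.252 / 0.667 ≈ 0.3778
  upper = min{1, (1 − p₀)/p₁} = 0.585 / 0.667 ≈ 0.8771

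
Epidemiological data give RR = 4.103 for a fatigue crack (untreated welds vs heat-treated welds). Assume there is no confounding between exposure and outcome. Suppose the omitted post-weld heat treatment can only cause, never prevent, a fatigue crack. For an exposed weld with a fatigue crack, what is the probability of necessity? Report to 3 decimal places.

PN ≈ 0.756

Under exogeneity and monotonicity, PN = (RR − 1) / RR = 1 − 1/RR.
PN = (4.103 − 1) / 4.103 = 3.103 / 4.103 ≈ 0.7563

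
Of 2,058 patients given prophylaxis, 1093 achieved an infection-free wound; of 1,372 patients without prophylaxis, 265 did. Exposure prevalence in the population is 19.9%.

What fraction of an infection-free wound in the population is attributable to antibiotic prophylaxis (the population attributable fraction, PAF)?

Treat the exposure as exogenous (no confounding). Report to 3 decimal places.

PAF ≈ 0.258

p₁ = P(outcome | exposed) = 1093/2058 = 0.5311
p₀ = P(outcome | unexposed) = 265/1372 = 0.19315
Overall risk P(Y=1) = π·p₁ + (1−π)·p₀ = 0.199×0.5311 + 0.801×0.19315 = 0.2604.
Under exogeneity, PAF = [P(Y=1) − p₀] / P(Y=1).
PAF = (0.2604 − 0.19315) / 0.2604 ≈ 0.2583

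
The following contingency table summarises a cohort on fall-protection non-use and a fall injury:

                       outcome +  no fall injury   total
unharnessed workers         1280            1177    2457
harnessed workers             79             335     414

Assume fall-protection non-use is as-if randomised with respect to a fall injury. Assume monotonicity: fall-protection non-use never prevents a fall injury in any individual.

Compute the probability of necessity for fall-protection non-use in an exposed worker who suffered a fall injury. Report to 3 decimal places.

p₁ = P(outcome | exposed) = 1280/2457 = 0.52096
p₀ = P(outcome | unexposed) = 79/414 = 0.19082
Under exogeneity and monotonicity, PN = (p₁ − p₀) / p₁.
PN = (0.52096 − 0.19082) / 0.52096 = 0.33014 / 0.52096 ≈ 0.6337

PN ≈ 0.634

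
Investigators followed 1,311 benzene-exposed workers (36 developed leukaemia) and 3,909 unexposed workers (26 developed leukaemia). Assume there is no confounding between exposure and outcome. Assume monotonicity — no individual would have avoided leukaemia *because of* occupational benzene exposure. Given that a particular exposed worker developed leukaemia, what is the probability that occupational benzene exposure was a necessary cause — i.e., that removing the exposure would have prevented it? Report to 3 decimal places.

PN ≈ 0.758

p₁ = P(outcome | exposed) = 36/1311 = 0.02746
p₀ = P(outcome | unexposed) = 26/3909 = 0.0066513
Under exogeneity and monotonicity, PN = (p₁ − p₀) / p₁.
PN = (0.02746 − 0.0066513) / 0.02746 = 0.020809 / 0.02746 ≈ 0.7578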